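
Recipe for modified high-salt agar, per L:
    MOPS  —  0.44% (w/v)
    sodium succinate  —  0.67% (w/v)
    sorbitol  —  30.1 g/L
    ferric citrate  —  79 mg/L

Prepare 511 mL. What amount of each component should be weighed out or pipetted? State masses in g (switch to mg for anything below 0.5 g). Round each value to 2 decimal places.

MOPS 2.25 g; sodium succinate 3.42 g; sorbitol 15.38 g; ferric citrate 40.37 mg

Target volume = 511 mL = 0.511 L.
MOPS: 0.44 g per 100 mL × 511 mL ÷ 100 = 2.25 g
sodium succinate: 0.67 g per 100 mL × 511 mL ÷ 100 = 3.42 g
sorbitol: 30.1 g/L × 0.511 L = 15.38 g
ferric citrate: 79 mg/L × 0.511 L = 40.37 mg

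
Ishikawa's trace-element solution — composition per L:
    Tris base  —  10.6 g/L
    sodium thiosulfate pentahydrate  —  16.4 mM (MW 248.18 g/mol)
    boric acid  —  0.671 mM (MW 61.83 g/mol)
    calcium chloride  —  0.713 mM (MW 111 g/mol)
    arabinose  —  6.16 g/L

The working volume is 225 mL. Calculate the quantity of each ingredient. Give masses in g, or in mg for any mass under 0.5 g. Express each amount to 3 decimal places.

Tris base 2.385 g; sodium thiosulfate pentahydrate 0.916 g; boric acid 9.335 mg; calcium chloride 17.807 mg; arabinose 1.386 g

Working volume: 225 mL = 0.225 L.
Tris base: 10.6 g/L × 0.225 L = 2.385 g
sodium thiosulfate pentahydrate: 16.4 mmol/L × 248.18 g/mol × 0.225 L ÷ 1000 = 0.916 g
boric acid: 0.671 mmol/L × 61.83 mg/mmol × 0.225 L = 9.335 mg
calcium chloride: 0.713 mmol/L × 111 mg/mmol × 0.225 L = 17.807 mg
arabinose: 6.16 g/L × 0.225 L = 1.386 g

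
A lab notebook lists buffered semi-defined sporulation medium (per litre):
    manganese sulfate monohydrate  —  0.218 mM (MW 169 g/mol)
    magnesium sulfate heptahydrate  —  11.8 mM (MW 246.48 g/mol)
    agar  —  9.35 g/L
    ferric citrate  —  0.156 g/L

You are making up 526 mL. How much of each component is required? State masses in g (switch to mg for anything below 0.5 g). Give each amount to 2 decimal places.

Scale factor relative to 1 L: 0.526.
manganese sulfate monohydrate: 0.218 mmol/L × 169 mg/mmol × 0.526 L = 19.38 mg
magnesium sulfate heptahydrate: 11.8 mmol/L × 246.48 g/mol × 0.526 L ÷ 1000 = 1.53 g
agar: 9.35 g/L × 0.526 L = 4.92 g
ferric citrate: 0.156 g/L × 0.526 L = 0.082056 g = 82.06 mg

manganese sulfate monohydrate 19.38 mg; magnesium sulfate heptahydrate 1.53 g; agar 4.92 g; ferric citrate 82.06 mg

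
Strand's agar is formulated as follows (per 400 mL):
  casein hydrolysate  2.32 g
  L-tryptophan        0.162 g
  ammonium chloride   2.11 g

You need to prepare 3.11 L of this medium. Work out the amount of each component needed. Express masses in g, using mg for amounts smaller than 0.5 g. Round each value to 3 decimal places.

casein hydrolysate 18.038 g; L-tryptophan 1.260 g; ammonium chloride 16.405 g

Ratio of target to recipe volume: 3110 / 400 = 7.775.
casein hydrolysate: 2.32 g × (3110 mL / 400 mL) = 18.038 g
L-tryptophan: 0.162 g × (3110 mL / 400 mL) = 1.260 g
ammonium chloride: 2.11 g × (3110 mL / 400 mL) = 16.405 g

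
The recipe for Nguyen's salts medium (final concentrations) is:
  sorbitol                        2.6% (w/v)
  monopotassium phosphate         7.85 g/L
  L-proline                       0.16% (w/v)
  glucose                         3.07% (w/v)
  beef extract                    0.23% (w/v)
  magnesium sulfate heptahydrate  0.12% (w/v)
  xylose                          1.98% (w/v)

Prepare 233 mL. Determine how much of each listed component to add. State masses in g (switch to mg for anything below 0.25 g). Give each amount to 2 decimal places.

sorbitol 6.06 g; monopotassium phosphate 1.83 g; L-proline 0.37 g; glucose 7.15 g; beef extract 0.54 g; magnesium sulfate heptahydrate 0.28 g; xylose 4.61 g

Working volume: 233 mL = 0.233 L.
sorbitol: 2.6 g per 100 mL × 233 mL ÷ 100 = 6.06 g
monopotassium phosphate: 7.85 g/L × 0.233 L = 1.83 g
L-proline: 0.16% w/v = 1.6 g/L → 1.6 × 0.233 L = 0.37 g
glucose: 3.07 g per 100 mL × 233 mL ÷ 100 = 7.15 g
beef extract: 0.23 g per 100 mL × 233 mL ÷ 100 = 0.54 g
magnesium sulfate heptahydrate: 0.12 g per 100 mL × 233 mL ÷ 100 = 0.28 g
xylose: 1.98 g per 100 mL × 233 mL ÷ 100 = 4.61 g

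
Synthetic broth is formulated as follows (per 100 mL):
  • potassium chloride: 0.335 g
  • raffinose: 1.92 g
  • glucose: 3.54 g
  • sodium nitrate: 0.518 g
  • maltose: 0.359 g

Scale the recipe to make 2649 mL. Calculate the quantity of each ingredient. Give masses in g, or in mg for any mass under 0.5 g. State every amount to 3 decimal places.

Scale factor = 2649 mL / 100 mL = 26.49.
potassium chloride: 0.335 g × (2649 mL / 100 mL) = 8.874 g
raffinose: 1.92 g × (2649 mL / 100 mL) = 50.861 g
glucose: 3.54 g × (2649 mL / 100 mL) = 93.775 g
sodium nitrate: 0.518 g × (2649 mL / 100 mL) = 13.722 g
maltose: 0.359 g × (2649 mL / 100 mL) = 9.510 g

potassium chloride 8.874 g; raffinose 50.861 g; glucose 93.775 g; sodium nitrate 13.722 g; maltose 9.510 g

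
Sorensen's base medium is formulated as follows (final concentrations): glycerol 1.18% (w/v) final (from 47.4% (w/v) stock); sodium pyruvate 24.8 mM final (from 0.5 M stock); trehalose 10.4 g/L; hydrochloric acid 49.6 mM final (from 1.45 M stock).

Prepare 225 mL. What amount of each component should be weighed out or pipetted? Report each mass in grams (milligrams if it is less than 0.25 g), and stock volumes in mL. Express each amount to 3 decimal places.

Target volume = 225 mL = 0.225 L.
glycerol: V = C2·V2/C1 = 1.18% ÷ 47.4% × 225 mL = 5.601 mL
sodium pyruvate: C1V1 = C2V2 → 24.8 mM × 225 mL ÷ 500 mM = 11.160 mL
trehalose: 10.4 g/L × 0.225 L = 2.340 g
hydrochloric acid: dilute stock: 49.6 mM × 225 mL ÷ 1450 mM = 7.697 mL

glycerol 5.601 mL; sodium pyruvate 11.160 mL; trehalose 2.340 g; hydrochloric acid 7.697 mL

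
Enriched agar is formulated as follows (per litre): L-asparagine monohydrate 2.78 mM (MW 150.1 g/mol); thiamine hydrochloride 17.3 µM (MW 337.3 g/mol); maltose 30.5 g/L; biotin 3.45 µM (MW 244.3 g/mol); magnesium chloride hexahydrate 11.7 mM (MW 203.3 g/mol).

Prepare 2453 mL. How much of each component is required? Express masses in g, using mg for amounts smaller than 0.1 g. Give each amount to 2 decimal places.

Scale factor relative to 1 L: 2.453.
L-asparagine monohydrate: 2.78 mmol/L × 150.1 g/mol × 2.453 L ÷ 1000 = 1.02 g
thiamine hydrochloride: 17.3 µmol/L × 337.3 g/mol × 2.453 L ÷ 1000 = 14.31 mg
maltose: 30.5 g/L × 2.453 L = 74.82 g
biotin: 3.45 µmol/L × 244.3 g/mol × 2.453 L ÷ 1000 = 2.07 mg
magnesium chloride hexahydrate: 11.7 mmol/L × 203.3 g/mol × 2.453 L ÷ 1000 = 5.83 g

L-asparagine monohydrate 1.02 g; thiamine hydrochloride 14.31 mg; maltose 74.82 g; biotin 2.07 mg; magnesium chloride hexahydrate 5.83 g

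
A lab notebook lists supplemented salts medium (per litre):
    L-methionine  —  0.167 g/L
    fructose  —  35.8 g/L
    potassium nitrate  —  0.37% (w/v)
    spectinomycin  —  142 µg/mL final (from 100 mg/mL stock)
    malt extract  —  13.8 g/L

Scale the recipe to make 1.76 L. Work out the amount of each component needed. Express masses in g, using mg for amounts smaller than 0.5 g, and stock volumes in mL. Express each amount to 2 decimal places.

L-methionine 293.92 mg; fructose 63.01 g; potassium nitrate 6.51 g; spectinomycin 2.50 mL; malt extract 24.29 g

Scale factor relative to 1 L: 1.76.
L-methionine: 0.167 g/L × 1.76 L = 0.29392 g = 293.92 mg
fructose: 35.8 g/L × 1.76 L = 63.01 g
potassium nitrate: 0.37 g per 100 mL × 1760 mL ÷ 100 = 6.51 g
spectinomycin: V = C2·V2/C1 = 142 µg/mL × 1760 mL ÷ 100000 µg/mL = 2.50 mL
malt extract: 13.8 g/L × 1.76 L = 24.29 g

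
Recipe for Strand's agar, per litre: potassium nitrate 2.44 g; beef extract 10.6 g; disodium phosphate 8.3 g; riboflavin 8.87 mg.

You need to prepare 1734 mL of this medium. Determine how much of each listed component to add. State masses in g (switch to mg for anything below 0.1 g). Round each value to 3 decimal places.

potassium nitrate 4.231 g; beef extract 18.380 g; disodium phosphate 14.392 g; riboflavin 15.381 mg

Scale factor = 1734 mL / 1000 mL = 1.734.
potassium nitrate: 2.44 g × (1734 mL / 1000 mL) = 4.231 g
beef extract: 10.6 g × (1734 mL / 1000 mL) = 18.380 g
disodium phosphate: 8.3 g × (1734 mL / 1000 mL) = 14.392 g
riboflavin: 8.87 mg × (1734 mL / 1000 mL) = 15.381 mg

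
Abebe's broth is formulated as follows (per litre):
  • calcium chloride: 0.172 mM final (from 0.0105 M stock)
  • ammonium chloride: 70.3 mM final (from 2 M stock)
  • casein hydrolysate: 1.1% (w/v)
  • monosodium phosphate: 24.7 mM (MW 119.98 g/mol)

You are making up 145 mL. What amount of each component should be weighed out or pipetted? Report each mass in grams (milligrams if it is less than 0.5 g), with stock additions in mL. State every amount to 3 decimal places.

calcium chloride 2.375 mL; ammonium chloride 5.097 mL; casein hydrolysate 1.595 g; monosodium phosphate 429.708 mg

Working volume: 145 mL = 0.145 L.
calcium chloride: dilute stock: 0.172 mM × 145 mL ÷ 10.5 mM = 2.375 mL
ammonium chloride: V = C2·V2/C1 = 70.3 mM × 145 mL ÷ 2000 mM = 5.097 mL
casein hydrolysate: 1.1% w/v = 11 g/L → 11 × 0.145 L = 1.595 g
monosodium phosphate: 24.7 mmol/L × 119.98 mg/mmol × 0.145 L = 429.708 mg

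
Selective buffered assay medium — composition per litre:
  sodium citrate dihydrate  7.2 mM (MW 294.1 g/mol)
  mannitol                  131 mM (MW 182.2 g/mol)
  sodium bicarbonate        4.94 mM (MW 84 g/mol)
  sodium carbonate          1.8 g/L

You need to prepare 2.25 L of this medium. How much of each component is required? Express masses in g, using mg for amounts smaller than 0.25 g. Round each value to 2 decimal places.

sodium citrate dihydrate 4.76 g; mannitol 53.70 g; sodium bicarbonate 0.93 g; sodium carbonate 4.05 g

Scale factor relative to 1 L: 2.25.
sodium citrate dihydrate: 7.2 mmol/L × 294.1 g/mol × 2.25 L ÷ 1000 = 4.76 g
mannitol: 131 mmol/L × 182.2 g/mol × 2.25 L ÷ 1000 = 53.70 g
sodium bicarbonate: 4.94 mmol/L × 84 g/mol × 2.25 L ÷ 1000 = 0.93 g
sodium carbonate: 1.8 g/L × 2.25 L = 4.05 g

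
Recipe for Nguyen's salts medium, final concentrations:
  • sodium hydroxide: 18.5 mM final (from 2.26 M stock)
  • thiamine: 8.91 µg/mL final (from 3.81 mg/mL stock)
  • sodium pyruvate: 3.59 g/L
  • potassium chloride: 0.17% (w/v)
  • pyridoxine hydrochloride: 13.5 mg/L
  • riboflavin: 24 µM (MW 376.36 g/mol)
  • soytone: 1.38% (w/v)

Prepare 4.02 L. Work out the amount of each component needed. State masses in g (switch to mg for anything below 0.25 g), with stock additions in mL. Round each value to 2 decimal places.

Working volume: 4.02 L.
sodium hydroxide: V = C2·V2/C1 = 18.5 mM × 4020 mL ÷ 2260 mM = 32.91 mL
thiamine: dilute stock: 8.91 µg/mL × 4020 mL ÷ 3810 µg/mL = 9.40 mL
sodium pyruvate: 3.59 g/L × 4.02 L = 14.43 g
potassium chloride: 0.17% w/v = 1.7 g/L → 1.7 × 4.02 L = 6.83 g
pyridoxine hydrochloride: 13.5 mg/L × 4.02 L = 54.27 mg
riboflavin: 24 µmol/L × 376.36 g/mol × 4.02 L ÷ 1000 = 36.31 mg
soytone: 1.38% w/v = 13.8 g/L → 13.8 × 4.02 L = 55.48 g

sodium hydroxide 32.91 mL; thiamine 9.40 mL; sodium pyruvate 14.43 g; potassium chloride 6.83 g; pyridoxine hydrochloride 54.27 mg; riboflavin 36.31 mg; soytone 55.48 g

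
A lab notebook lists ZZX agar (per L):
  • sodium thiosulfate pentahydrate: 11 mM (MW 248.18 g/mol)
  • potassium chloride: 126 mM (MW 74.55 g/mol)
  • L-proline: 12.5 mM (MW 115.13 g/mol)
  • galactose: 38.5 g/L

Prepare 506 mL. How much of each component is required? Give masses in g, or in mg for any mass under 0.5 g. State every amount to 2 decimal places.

sodium thiosulfate pentahydrate 1.38 g; potassium chloride 4.75 g; L-proline 0.73 g; galactose 19.48 g

Target volume = 506 mL = 0.506 L.
sodium thiosulfate pentahydrate: 11 mmol/L × 248.18 g/mol × 0.506 L ÷ 1000 = 1.38 g
potassium chloride: 126 mmol/L × 74.55 g/mol × 0.506 L ÷ 1000 = 4.75 g
L-proline: 12.5 mmol/L × 115.13 g/mol × 0.506 L ÷ 1000 = 0.73 g
galactose: 38.5 g/L × 0.506 L = 19.48 g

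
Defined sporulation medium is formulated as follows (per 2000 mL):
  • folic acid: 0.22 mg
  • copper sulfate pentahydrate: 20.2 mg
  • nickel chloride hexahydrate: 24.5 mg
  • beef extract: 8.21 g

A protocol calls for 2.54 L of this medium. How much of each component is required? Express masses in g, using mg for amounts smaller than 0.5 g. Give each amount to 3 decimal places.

Scale factor = 2540 mL / 2000 mL = 1.27.
folic acid: 0.22 mg × (2540 mL / 2000 mL) = 0.279 mg
copper sulfate pentahydrate: 20.2 mg × (2540 mL / 2000 mL) = 25.654 mg
nickel chloride hexahydrate: 24.5 mg × (2540 mL / 2000 mL) = 31.115 mg
beef extract: 8.21 g × (2540 mL / 2000 mL) = 10.427 g

folic acid 0.279 mg; copper sulfate pentahydrate 25.654 mg; nickel chloride hexahydrate 31.115 mg; beef extract 10.427 g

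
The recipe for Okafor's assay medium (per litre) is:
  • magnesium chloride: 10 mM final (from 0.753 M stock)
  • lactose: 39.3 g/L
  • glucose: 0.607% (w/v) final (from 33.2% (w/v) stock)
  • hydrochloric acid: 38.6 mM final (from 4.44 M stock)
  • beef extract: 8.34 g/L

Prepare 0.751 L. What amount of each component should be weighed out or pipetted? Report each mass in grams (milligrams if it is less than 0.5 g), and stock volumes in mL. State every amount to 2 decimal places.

magnesium chloride 9.97 mL; lactose 29.51 g; glucose 13.73 mL; hydrochloric acid 6.53 mL; beef extract 6.26 g

Scale factor relative to 1 L: 0.751.
magnesium chloride: V = C2·V2/C1 = 10 mM × 751 mL ÷ 753 mM = 9.97 mL
lactose: 39.3 g/L × 0.751 L = 29.51 g
glucose: V = C2·V2/C1 = 0.607% ÷ 33.2% × 751 mL = 13.73 mL
hydrochloric acid: C1V1 = C2V2 → 38.6 mM × 751 mL ÷ 4440 mM = 6.53 mL
beef extract: 8.34 g/L × 0.751 L = 6.26 g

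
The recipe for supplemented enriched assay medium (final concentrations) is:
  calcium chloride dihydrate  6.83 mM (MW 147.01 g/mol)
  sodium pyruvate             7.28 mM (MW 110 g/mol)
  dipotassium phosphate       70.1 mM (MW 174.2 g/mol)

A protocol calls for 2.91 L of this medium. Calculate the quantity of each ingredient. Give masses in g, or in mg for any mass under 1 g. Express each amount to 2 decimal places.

calcium chloride dihydrate 2.92 g; sodium pyruvate 2.33 g; dipotassium phosphate 35.54 g

Working volume: 2.91 L.
calcium chloride dihydrate: 6.83 mmol/L × 147.01 g/mol × 2.91 L ÷ 1000 = 2.92 g
sodium pyruvate: 7.28 mmol/L × 110 g/mol × 2.91 L ÷ 1000 = 2.33 g
dipotassium phosphate: 70.1 mmol/L × 174.2 g/mol × 2.91 L ÷ 1000 = 35.54 g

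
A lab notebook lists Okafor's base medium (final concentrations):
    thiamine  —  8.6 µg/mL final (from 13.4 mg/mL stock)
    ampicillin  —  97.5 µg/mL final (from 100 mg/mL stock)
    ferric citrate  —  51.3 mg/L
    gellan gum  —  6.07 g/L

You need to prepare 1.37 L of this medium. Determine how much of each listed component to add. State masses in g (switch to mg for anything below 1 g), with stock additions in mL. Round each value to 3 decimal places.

thiamine 0.879 mL; ampicillin 1.336 mL; ferric citrate 70.281 mg; gellan gum 8.316 g

Working volume: 1.37 L.
thiamine: V = C2·V2/C1 = 8.6 µg/mL × 1370 mL ÷ 13400 µg/mL = 0.879 mL
ampicillin: V = C2·V2/C1 = 97.5 µg/mL × 1370 mL ÷ 100000 µg/mL = 1.336 mL
ferric citrate: 51.3 mg/L × 1.37 L = 70.281 mg
gellan gum: 6.07 g/L × 1.37 L = 8.316 g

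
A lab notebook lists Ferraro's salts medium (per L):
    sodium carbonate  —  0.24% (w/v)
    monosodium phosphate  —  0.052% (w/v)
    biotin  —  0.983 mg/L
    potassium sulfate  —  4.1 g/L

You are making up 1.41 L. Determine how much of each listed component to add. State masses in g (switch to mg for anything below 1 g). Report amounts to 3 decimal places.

sodium carbonate 3.384 g; monosodium phosphate 733.200 mg; biotin 1.386 mg; potassium sulfate 5.781 g

Scale factor relative to 1 L: 1.41.
sodium carbonate: 0.24 g per 100 mL × 1410 mL ÷ 100 = 3.384 g
monosodium phosphate: 0.052% w/v = 0.52 g/L → 0.52 × 1.41 L = 0.7332 g = 733.200 mg
biotin: 0.983 mg/L × 1.41 L = 1.386 mg
potassium sulfate: 4.1 g/L × 1.41 L = 5.781 g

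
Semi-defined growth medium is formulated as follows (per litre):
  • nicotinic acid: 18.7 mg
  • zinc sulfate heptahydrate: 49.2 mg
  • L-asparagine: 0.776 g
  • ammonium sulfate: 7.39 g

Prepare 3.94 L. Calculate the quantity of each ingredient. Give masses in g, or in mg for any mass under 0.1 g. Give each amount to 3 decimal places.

nicotinic acid 73.678 mg; zinc sulfate heptahydrate 0.194 g; L-asparagine 3.057 g; ammonium sulfate 29.117 g

Ratio of target to recipe volume: 3940 / 1000 = 3.94.
nicotinic acid: 18.7 mg × (3940 mL / 1000 mL) = 73.678 mg
zinc sulfate heptahydrate: 49.2 mg × (3940 mL / 1000 mL) = 193.848 mg = 0.194 g
L-asparagine: 0.776 g × (3940 mL / 1000 mL) = 3.057 g
ammonium sulfate: 7.39 g × (3940 mL / 1000 mL) = 29.117 g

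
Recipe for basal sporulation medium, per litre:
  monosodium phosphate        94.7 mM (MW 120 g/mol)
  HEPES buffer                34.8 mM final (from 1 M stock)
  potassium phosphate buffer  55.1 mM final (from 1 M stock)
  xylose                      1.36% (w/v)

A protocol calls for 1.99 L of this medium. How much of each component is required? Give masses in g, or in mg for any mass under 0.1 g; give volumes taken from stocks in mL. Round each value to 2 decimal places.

Scale factor relative to 1 L: 1.99.
monosodium phosphate: 94.7 mmol/L × 120 g/mol × 1.99 L ÷ 1000 = 22.61 g
HEPES buffer: C1V1 = C2V2 → 34.8 mM × 1990 mL ÷ 1000 mM = 69.25 mL
potassium phosphate buffer: V = C2·V2/C1 = 55.1 mM × 1990 mL ÷ 1000 mM = 109.65 mL
xylose: 1.36 g per 100 mL × 1990 mL ÷ 100 = 27.06 g

monosodium phosphate 22.61 g; HEPES buffer 69.25 mL; potassium phosphate buffer 109.65 mL; xylose 27.06 g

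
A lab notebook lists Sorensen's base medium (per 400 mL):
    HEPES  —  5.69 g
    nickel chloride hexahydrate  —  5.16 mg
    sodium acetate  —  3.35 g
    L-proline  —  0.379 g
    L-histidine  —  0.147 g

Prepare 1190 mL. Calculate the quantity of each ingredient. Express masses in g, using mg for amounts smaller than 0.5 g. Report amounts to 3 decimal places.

Ratio of target to recipe volume: 1190 / 400 = 2.975.
HEPES: 5.69 g × (1190 mL / 400 mL) = 16.928 g
nickel chloride hexahydrate: 5.16 mg × (1190 mL / 400 mL) = 15.351 mg
sodium acetate: 3.35 g × (1190 mL / 400 mL) = 9.966 g
L-proline: 0.379 g × (1190 mL / 400 mL) = 1.128 g
L-histidine: 0.147 g × (1190 mL / 400 mL) = 0.437325 g = 437.325 mg

HEPES 16.928 g; nickel chloride hexahydrate 15.351 mg; sodium acetate 9.966 g; L-proline 1.128 g; L-histidine 437.325 mg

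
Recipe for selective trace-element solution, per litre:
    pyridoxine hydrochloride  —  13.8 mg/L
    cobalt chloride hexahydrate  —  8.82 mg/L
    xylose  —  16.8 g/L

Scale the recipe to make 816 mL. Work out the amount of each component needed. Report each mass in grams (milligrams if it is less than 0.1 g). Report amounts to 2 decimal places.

Working volume: 816 mL = 0.816 L.
pyridoxine hydrochloride: 13.8 mg/L × 0.816 L = 11.26 mg
cobalt chloride hexahydrate: 8.82 mg/L × 0.816 L = 7.20 mg
xylose: 16.8 g/L × 0.816 L = 13.71 g

pyridoxine hydrochloride 11.26 mg; cobalt chloride hexahydrate 7.20 mg; xylose 13.71 g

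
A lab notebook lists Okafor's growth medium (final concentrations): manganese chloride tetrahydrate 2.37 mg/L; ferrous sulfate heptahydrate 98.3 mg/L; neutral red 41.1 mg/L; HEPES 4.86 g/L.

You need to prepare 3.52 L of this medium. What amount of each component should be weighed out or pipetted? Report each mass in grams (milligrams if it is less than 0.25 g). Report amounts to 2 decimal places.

manganese chloride tetrahydrate 8.34 mg; ferrous sulfate heptahydrate 0.35 g; neutral red 144.67 mg; HEPES 17.11 g

Scale factor relative to 1 L: 3.52.
manganese chloride tetrahydrate: 2.37 mg/L × 3.52 L = 8.34 mg
ferrous sulfate heptahydrate: 98.3 mg/L × 3.52 L = 346.016 mg = 0.35 g
neutral red: 41.1 mg/L × 3.52 L = 144.67 mg
HEPES: 4.86 g/L × 3.52 L = 17.11 g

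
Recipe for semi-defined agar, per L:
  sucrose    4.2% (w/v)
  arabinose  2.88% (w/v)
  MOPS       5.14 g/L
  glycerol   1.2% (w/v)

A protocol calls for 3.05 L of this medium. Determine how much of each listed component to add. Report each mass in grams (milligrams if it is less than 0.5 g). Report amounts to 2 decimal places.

Scale factor relative to 1 L: 3.05.
sucrose: 4.2% w/v = 42 g/L → 42 × 3.05 L = 128.10 g
arabinose: 2.88% w/v = 28.8 g/L → 28.8 × 3.05 L = 87.84 g
MOPS: 5.14 g/L × 3.05 L = 15.68 g
glycerol: 1.2 g per 100 mL × 3050 mL ÷ 100 = 36.60 g

sucrose 128.10 g; arabinose 87.84 g; MOPS 15.68 g; glycerol 36.60 g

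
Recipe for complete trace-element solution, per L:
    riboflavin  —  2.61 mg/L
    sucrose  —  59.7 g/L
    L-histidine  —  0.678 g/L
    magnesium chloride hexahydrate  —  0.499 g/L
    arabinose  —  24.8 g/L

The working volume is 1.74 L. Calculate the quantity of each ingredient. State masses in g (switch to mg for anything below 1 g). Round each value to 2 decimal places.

Scale factor relative to 1 L: 1.74.
riboflavin: 2.61 mg/L × 1.74 L = 4.54 mg
sucrose: 59.7 g/L × 1.74 L = 103.88 g
L-histidine: 0.678 g/L × 1.74 L = 1.18 g
magnesium chloride hexahydrate: 0.499 g/L × 1.74 L = 0.86826 g = 868.26 mg
arabinose: 24.8 g/L × 1.74 L = 43.15 g

riboflavin 4.54 mg; sucrose 103.88 g; L-histidine 1.18 g; magnesium chloride hexahydrate 868.26 mg; arabinose 43.15 g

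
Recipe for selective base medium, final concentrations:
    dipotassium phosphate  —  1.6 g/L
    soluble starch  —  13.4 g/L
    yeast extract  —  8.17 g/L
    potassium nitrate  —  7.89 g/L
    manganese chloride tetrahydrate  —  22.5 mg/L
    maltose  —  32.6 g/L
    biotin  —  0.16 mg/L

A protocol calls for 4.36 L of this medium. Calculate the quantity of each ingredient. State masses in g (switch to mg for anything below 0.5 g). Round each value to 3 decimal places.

dipotassium phosphate 6.976 g; soluble starch 58.424 g; yeast extract 35.621 g; potassium nitrate 34.400 g; manganese chloride tetrahydrate 98.100 mg; maltose 142.136 g; biotin 0.698 mg

Scale factor relative to 1 L: 4.36.
dipotassium phosphate: 1.6 g/L × 4.36 L = 6.976 g
soluble starch: 13.4 g/L × 4.36 L = 58.424 g
yeast extract: 8.17 g/L × 4.36 L = 35.621 g
potassium nitrate: 7.89 g/L × 4.36 L = 34.400 g
manganese chloride tetrahydrate: 22.5 mg/L × 4.36 L = 98.100 mg
maltose: 32.6 g/L × 4.36 L = 142.136 g
biotin: 0.16 mg/L × 4.36 L = 0.698 mg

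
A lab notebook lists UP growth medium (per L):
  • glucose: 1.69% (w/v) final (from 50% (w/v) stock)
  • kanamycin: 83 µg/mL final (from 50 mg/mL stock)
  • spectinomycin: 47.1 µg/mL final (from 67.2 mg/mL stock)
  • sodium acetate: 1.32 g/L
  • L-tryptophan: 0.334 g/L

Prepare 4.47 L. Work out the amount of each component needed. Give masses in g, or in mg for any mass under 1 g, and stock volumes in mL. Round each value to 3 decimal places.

Working volume: 4.47 L.
glucose: dilute stock: 1.69% ÷ 50% × 4470 mL = 151.086 mL
kanamycin: dilute stock: 83 µg/mL × 4470 mL ÷ 50000 µg/mL = 7.420 mL
spectinomycin: dilute stock: 47.1 µg/mL × 4470 mL ÷ 67200 µg/mL = 3.133 mL
sodium acetate: 1.32 g/L × 4.47 L = 5.900 g
L-tryptophan: 0.334 g/L × 4.47 L = 1.493 g

glucose 151.086 mL; kanamycin 7.420 mL; spectinomycin 3.133 mL; sodium acetate 5.900 g; L-tryptophan 1.493 g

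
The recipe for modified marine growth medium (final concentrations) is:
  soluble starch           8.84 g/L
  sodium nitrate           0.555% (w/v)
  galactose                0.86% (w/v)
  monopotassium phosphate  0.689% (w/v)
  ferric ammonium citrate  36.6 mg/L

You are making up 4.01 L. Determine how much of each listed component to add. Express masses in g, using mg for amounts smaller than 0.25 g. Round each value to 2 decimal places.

Working volume: 4.01 L.
soluble starch: 8.84 g/L × 4.01 L = 35.45 g
sodium nitrate: 0.555 g per 100 mL × 4010 mL ÷ 100 = 22.26 g
galactose: 0.86 g per 100 mL × 4010 mL ÷ 100 = 34.49 g
monopotassium phosphate: 0.689% w/v = 6.89 g/L → 6.89 × 4.01 L = 27.63 g
ferric ammonium citrate: 36.6 mg/L × 4.01 L = 146.77 mg

soluble starch 35.45 g; sodium nitrate 22.26 g; galactose 34.49 g; monopotassium phosphate 27.63 g; ferric ammonium citrate 146.77 mg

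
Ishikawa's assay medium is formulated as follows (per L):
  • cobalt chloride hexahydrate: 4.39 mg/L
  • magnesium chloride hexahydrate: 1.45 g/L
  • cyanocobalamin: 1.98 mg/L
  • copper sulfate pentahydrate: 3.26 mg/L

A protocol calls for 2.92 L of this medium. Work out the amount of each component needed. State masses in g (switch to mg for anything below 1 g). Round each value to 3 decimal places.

Working volume: 2.92 L.
cobalt chloride hexahydrate: 4.39 mg/L × 2.92 L = 12.819 mg
magnesium chloride hexahydrate: 1.45 g/L × 2.92 L = 4.234 g
cyanocobalamin: 1.98 mg/L × 2.92 L = 5.782 mg
copper sulfate pentahydrate: 3.26 mg/L × 2.92 L = 9.519 mg

cobalt chloride hexahydrate 12.819 mg; magnesium chloride hexahydrate 4.234 g; cyanocobalamin 5.782 mg; copper sulfate pentahydrate 9.519 mg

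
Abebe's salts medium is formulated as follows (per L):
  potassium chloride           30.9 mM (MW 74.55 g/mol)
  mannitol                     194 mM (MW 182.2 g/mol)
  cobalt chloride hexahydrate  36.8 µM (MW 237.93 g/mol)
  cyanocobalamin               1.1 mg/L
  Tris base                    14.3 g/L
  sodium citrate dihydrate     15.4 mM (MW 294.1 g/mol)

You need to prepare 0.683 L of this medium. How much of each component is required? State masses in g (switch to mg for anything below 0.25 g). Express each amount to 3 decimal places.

Scale factor relative to 1 L: 0.683.
potassium chloride: 30.9 mmol/L × 74.55 g/mol × 0.683 L ÷ 1000 = 1.573 g
mannitol: 194 mmol/L × 182.2 g/mol × 0.683 L ÷ 1000 = 24.142 g
cobalt chloride hexahydrate: 36.8 µmol/L × 237.93 g/mol × 0.683 L ÷ 1000 = 5.980 mg
cyanocobalamin: 1.1 mg/L × 0.683 L = 0.751 mg
Tris base: 14.3 g/L × 0.683 L = 9.767 g
sodium citrate dihydrate: 15.4 mmol/L × 294.1 g/mol × 0.683 L ÷ 1000 = 3.093 g

potassium chloride 1.573 g; mannitol 24.142 g; cobalt chloride hexahydrate 5.980 mg; cyanocobalamin 0.751 mg; Tris base 9.767 g; sodium citrate dihydrate 3.093 g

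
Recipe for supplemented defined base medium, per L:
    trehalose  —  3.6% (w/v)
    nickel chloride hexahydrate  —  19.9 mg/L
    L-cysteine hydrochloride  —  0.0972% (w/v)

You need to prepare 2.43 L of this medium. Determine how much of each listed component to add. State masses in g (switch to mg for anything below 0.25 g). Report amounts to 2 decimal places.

Scale factor relative to 1 L: 2.43.
trehalose: 3.6 g per 100 mL × 2430 mL ÷ 100 = 87.48 g
nickel chloride hexahydrate: 19.9 mg/L × 2.43 L = 48.36 mg
L-cysteine hydrochloride: 0.0972 g per 100 mL × 2430 mL ÷ 100 = 2.36 g

trehalose 87.48 g; nickel chloride hexahydrate 48.36 mg; L-cysteine hydrochloride 2.36 g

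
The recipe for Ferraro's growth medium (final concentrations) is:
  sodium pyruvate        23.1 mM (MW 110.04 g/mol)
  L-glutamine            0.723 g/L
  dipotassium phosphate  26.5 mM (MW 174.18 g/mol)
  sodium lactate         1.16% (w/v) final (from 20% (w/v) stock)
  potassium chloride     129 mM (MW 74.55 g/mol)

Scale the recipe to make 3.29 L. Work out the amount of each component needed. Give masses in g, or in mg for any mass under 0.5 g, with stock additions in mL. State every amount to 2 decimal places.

Scale factor relative to 1 L: 3.29.
sodium pyruvate: 23.1 mmol/L × 110.04 g/mol × 3.29 L ÷ 1000 = 8.36 g
L-glutamine: 0.723 g/L × 3.29 L = 2.38 g
dipotassium phosphate: 26.5 mmol/L × 174.18 g/mol × 3.29 L ÷ 1000 = 15.19 g
sodium lactate: dilute stock: 1.16% ÷ 20% × 3290 mL = 190.82 mL
potassium chloride: 129 mmol/L × 74.55 g/mol × 3.29 L ÷ 1000 = 31.64 g

sodium pyruvate 8.36 g; L-glutamine 2.38 g; dipotassium phosphate 15.19 g; sodium lactate 190.82 mL; potassium chloride 31.64 g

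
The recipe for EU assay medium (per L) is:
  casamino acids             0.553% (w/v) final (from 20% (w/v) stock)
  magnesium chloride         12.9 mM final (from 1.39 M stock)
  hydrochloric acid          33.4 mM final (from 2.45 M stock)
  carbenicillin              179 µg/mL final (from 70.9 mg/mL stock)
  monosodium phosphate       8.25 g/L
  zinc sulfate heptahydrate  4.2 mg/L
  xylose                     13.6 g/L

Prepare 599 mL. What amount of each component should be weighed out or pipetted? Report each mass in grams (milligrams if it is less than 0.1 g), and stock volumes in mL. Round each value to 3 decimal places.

Target volume = 599 mL = 0.599 L.
casamino acids: C1V1 = C2V2 → 0.553% ÷ 20% × 599 mL = 16.562 mL
magnesium chloride: C1V1 = C2V2 → 12.9 mM × 599 mL ÷ 1390 mM = 5.559 mL
hydrochloric acid: C1V1 = C2V2 → 33.4 mM × 599 mL ÷ 2450 mM = 8.166 mL
carbenicillin: dilute stock: 179 µg/mL × 599 mL ÷ 70900 µg/mL = 1.512 mL
monosodium phosphate: 8.25 g/L × 0.599 L = 4.942 g
zinc sulfate heptahydrate: 4.2 mg/L × 0.599 L = 2.516 mg
xylose: 13.6 g/L × 0.599 L = 8.146 g

casamino acids 16.562 mL; magnesium chloride 5.559 mL; hydrochloric acid 8.166 mL; carbenicillin 1.512 mL; monosodium phosphate 4.942 g; zinc sulfate heptahydrate 2.516 mg; xylose 8.146 g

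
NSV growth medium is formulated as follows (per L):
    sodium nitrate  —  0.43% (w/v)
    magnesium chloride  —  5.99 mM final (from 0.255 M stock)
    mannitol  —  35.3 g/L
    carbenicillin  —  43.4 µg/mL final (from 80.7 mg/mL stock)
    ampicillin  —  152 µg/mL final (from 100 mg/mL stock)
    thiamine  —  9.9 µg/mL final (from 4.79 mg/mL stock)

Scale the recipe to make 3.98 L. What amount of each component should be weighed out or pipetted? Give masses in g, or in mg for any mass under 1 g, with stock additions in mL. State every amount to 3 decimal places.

sodium nitrate 17.114 g; magnesium chloride 93.491 mL; mannitol 140.494 g; carbenicillin 2.140 mL; ampicillin 6.050 mL; thiamine 8.226 mL

Scale factor relative to 1 L: 3.98.
sodium nitrate: 0.43% w/v = 4.3 g/L → 4.3 × 3.98 L = 17.114 g
magnesium chloride: V = C2·V2/C1 = 5.99 mM × 3980 mL ÷ 255 mM = 93.491 mL
mannitol: 35.3 g/L × 3.98 L = 140.494 g
carbenicillin: dilute stock: 43.4 µg/mL × 3980 mL ÷ 80700 µg/mL = 2.140 mL
ampicillin: dilute stock: 152 µg/mL × 3980 mL ÷ 100000 µg/mL = 6.050 mL
thiamine: V = C2·V2/C1 = 9.9 µg/mL × 3980 mL ÷ 4790 µg/mL = 8.226 mL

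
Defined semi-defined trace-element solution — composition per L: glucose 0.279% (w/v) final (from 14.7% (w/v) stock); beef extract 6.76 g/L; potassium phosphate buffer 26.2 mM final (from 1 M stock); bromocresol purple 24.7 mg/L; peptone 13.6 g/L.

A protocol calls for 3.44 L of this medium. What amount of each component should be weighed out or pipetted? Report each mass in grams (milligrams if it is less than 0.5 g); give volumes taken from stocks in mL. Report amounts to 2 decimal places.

glucose 65.29 mL; beef extract 23.25 g; potassium phosphate buffer 90.13 mL; bromocresol purple 84.97 mg; peptone 46.78 g

Working volume: 3.44 L.
glucose: dilute stock: 0.279% ÷ 14.7% × 3440 mL = 65.29 mL
beef extract: 6.76 g/L × 3.44 L = 23.25 g
potassium phosphate buffer: C1V1 = C2V2 → 26.2 mM × 3440 mL ÷ 1000 mM = 90.13 mL
bromocresol purple: 24.7 mg/L × 3.44 L = 84.97 mg
peptone: 13.6 g/L × 3.44 L = 46.78 g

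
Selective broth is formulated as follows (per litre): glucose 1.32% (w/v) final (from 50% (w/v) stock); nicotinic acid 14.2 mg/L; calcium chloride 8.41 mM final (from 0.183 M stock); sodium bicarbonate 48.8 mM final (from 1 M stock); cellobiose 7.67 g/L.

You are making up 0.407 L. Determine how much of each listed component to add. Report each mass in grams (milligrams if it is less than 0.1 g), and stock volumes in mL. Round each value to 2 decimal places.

glucose 10.74 mL; nicotinic acid 5.78 mg; calcium chloride 18.70 mL; sodium bicarbonate 19.86 mL; cellobiose 3.12 g

Scale factor relative to 1 L: 0.407.
glucose: V = C2·V2/C1 = 1.32% ÷ 50% × 407 mL = 10.74 mL
nicotinic acid: 14.2 mg/L × 0.407 L = 5.78 mg
calcium chloride: C1V1 = C2V2 → 8.41 mM × 407 mL ÷ 183 mM = 18.70 mL
sodium bicarbonate: dilute stock: 48.8 mM × 407 mL ÷ 1000 mM = 19.86 mL
cellobiose: 7.67 g/L × 0.407 L = 3.12 g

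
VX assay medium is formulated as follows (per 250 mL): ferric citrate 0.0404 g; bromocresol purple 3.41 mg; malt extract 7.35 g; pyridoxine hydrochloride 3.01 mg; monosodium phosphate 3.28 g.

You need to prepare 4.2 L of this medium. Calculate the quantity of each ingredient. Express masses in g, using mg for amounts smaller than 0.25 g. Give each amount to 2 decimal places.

ferric citrate 0.68 g; bromocresol purple 57.29 mg; malt extract 123.48 g; pyridoxine hydrochloride 50.57 mg; monosodium phosphate 55.10 g

Ratio of target to recipe volume: 4200 / 250 = 16.8.
ferric citrate: 0.0404 g × (4200 mL / 250 mL) = 0.68 g
bromocresol purple: 3.41 mg × (4200 mL / 250 mL) = 57.29 mg
malt extract: 7.35 g × (4200 mL / 250 mL) = 123.48 g
pyridoxine hydrochloride: 3.01 mg × (4200 mL / 250 mL) = 50.57 mg
monosodium phosphate: 3.28 g × (4200 mL / 250 mL) = 55.10 g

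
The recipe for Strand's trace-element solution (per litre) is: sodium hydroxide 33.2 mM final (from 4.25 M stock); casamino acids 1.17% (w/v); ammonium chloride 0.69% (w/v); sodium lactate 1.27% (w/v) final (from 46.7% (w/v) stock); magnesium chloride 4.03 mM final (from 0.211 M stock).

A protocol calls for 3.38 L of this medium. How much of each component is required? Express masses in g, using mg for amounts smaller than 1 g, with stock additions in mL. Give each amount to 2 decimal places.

Working volume: 3.38 L.
sodium hydroxide: V = C2·V2/C1 = 33.2 mM × 3380 mL ÷ 4250 mM = 26.40 mL
casamino acids: 1.17% w/v = 11.7 g/L → 11.7 × 3.38 L = 39.55 g
ammonium chloride: 0.69% w/v = 6.9 g/L → 6.9 × 3.38 L = 23.32 g
sodium lactate: C1V1 = C2V2 → 1.27% ÷ 46.7% × 3380 mL = 91.92 mL
magnesium chloride: V = C2·V2/C1 = 4.03 mM × 3380 mL ÷ 211 mM = 64.56 mL

sodium hydroxide 26.40 mL; casamino acids 39.55 g; ammonium chloride 23.32 g; sodium lactate 91.92 mL; magnesium chloride 64.56 mL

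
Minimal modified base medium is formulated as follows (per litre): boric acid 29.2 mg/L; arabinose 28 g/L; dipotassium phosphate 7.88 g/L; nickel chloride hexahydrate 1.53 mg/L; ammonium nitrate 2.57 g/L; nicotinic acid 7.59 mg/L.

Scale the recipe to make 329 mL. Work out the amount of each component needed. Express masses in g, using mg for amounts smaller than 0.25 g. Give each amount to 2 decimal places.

boric acid 9.61 mg; arabinose 9.21 g; dipotassium phosphate 2.59 g; nickel chloride hexahydrate 0.50 mg; ammonium nitrate 0.85 g; nicotinic acid 2.50 mg

Target volume = 329 mL = 0.329 L.
boric acid: 29.2 mg/L × 0.329 L = 9.61 mg
arabinose: 28 g/L × 0.329 L = 9.21 g
dipotassium phosphate: 7.88 g/L × 0.329 L = 2.59 g
nickel chloride hexahydrate: 1.53 mg/L × 0.329 L = 0.50 mg
ammonium nitrate: 2.57 g/L × 0.329 L = 0.85 g
nicotinic acid: 7.59 mg/L × 0.329 L = 2.50 mg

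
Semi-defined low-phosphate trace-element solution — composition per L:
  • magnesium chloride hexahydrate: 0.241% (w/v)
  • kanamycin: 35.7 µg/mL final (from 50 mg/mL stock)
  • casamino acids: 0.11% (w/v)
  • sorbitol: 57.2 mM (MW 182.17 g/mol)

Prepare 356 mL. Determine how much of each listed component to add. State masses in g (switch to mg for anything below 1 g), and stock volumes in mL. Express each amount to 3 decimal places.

magnesium chloride hexahydrate 857.960 mg; kanamycin 0.254 mL; casamino acids 391.600 mg; sorbitol 3.710 g

Scale factor relative to 1 L: 0.356.
magnesium chloride hexahydrate: 0.241 g per 100 mL × 356 mL ÷ 100 = 0.85796 g = 857.960 mg
kanamycin: C1V1 = C2V2 → 35.7 µg/mL × 356 mL ÷ 50000 µg/mL = 0.254 mL
casamino acids: 0.11 g per 100 mL × 356 mL ÷ 100 = 0.3916 g = 391.600 mg
sorbitol: 57.2 mmol/L × 182.17 g/mol × 0.356 L ÷ 1000 = 3.710 g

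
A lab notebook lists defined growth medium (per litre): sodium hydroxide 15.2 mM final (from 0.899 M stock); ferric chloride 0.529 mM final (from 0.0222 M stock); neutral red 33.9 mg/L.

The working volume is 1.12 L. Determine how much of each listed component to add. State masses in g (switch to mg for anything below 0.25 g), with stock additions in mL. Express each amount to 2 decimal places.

Working volume: 1.12 L.
sodium hydroxide: V = C2·V2/C1 = 15.2 mM × 1120 mL ÷ 899 mM = 18.94 mL
ferric chloride: C1V1 = C2V2 → 0.529 mM × 1120 mL ÷ 22.2 mM = 26.69 mL
neutral red: 33.9 mg/L × 1.12 L = 37.97 mg

sodium hydroxide 18.94 mL; ferric chloride 26.69 mL; neutral red 37.97 mg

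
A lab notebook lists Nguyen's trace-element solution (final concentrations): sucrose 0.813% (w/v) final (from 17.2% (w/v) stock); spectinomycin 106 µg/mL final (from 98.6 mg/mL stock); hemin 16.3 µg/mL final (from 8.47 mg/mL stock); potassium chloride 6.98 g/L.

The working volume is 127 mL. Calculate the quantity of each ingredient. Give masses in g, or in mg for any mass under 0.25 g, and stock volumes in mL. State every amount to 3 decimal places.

Working volume: 127 mL = 0.127 L.
sucrose: C1V1 = C2V2 → 0.813% ÷ 17.2% × 127 mL = 6.003 mL
spectinomycin: V = C2·V2/C1 = 106 µg/mL × 127 mL ÷ 98600 µg/mL = 0.137 mL
hemin: dilute stock: 16.3 µg/mL × 127 mL ÷ 8470 µg/mL = 0.244 mL
potassium chloride: 6.98 g/L × 0.127 L = 0.886 g

sucrose 6.003 mL; spectinomycin 0.137 mL; hemin 0.244 mL; potassium chloride 0.886 g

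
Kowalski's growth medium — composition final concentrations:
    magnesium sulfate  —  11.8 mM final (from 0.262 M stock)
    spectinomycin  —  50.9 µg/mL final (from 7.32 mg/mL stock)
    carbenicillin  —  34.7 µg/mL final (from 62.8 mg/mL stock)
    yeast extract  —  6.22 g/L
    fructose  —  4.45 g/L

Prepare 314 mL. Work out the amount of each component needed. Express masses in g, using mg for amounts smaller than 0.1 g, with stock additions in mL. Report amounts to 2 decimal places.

magnesium sulfate 14.14 mL; spectinomycin 2.18 mL; carbenicillin 0.17 mL; yeast extract 1.95 g; fructose 1.40 g

Scale factor relative to 1 L: 0.314.
magnesium sulfate: C1V1 = C2V2 → 11.8 mM × 314 mL ÷ 262 mM = 14.14 mL
spectinomycin: dilute stock: 50.9 µg/mL × 314 mL ÷ 7320 µg/mL = 2.18 mL
carbenicillin: dilute stock: 34.7 µg/mL × 314 mL ÷ 62800 µg/mL = 0.17 mL
yeast extract: 6.22 g/L × 0.314 L = 1.95 g
fructose: 4.45 g/L × 0.314 L = 1.40 g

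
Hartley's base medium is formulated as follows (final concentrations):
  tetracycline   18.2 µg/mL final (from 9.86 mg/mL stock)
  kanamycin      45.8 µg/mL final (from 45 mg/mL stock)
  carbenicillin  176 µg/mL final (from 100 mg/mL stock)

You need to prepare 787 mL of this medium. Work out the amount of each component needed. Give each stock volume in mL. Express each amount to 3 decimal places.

Scale factor relative to 1 L: 0.787.
tetracycline: dilute stock: 18.2 µg/mL × 787 mL ÷ 9860 µg/mL = 1.453 mL
kanamycin: V = C2·V2/C1 = 45.8 µg/mL × 787 mL ÷ 45000 µg/mL = 0.801 mL
carbenicillin: dilute stock: 176 µg/mL × 787 mL ÷ 100000 µg/mL = 1.385 mL

tetracycline 1.453 mL; kanamycin 0.801 mL; carbenicillin 1.385 mL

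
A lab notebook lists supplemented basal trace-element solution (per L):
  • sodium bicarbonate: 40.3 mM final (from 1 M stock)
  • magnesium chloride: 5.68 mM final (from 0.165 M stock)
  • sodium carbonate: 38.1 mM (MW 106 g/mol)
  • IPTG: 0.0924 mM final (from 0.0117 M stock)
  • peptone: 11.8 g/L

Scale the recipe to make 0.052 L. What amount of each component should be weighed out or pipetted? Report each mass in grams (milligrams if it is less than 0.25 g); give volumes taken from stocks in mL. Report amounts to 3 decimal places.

Scale factor relative to 1 L: 0.052.
sodium bicarbonate: dilute stock: 40.3 mM × 52 mL ÷ 1000 mM = 2.096 mL
magnesium chloride: dilute stock: 5.68 mM × 52 mL ÷ 165 mM = 1.790 mL
sodium carbonate: 38.1 mmol/L × 106 mg/mmol × 0.052 L = 210.007 mg
IPTG: V = C2·V2/C1 = 0.0924 mM × 52 mL ÷ 11.7 mM = 0.411 mL
peptone: 11.8 g/L × 0.052 L = 0.614 g

sodium bicarbonate 2.096 mL; magnesium chloride 1.790 mL; sodium carbonate 210.007 mg; IPTG 0.411 mL; peptone 0.614 g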